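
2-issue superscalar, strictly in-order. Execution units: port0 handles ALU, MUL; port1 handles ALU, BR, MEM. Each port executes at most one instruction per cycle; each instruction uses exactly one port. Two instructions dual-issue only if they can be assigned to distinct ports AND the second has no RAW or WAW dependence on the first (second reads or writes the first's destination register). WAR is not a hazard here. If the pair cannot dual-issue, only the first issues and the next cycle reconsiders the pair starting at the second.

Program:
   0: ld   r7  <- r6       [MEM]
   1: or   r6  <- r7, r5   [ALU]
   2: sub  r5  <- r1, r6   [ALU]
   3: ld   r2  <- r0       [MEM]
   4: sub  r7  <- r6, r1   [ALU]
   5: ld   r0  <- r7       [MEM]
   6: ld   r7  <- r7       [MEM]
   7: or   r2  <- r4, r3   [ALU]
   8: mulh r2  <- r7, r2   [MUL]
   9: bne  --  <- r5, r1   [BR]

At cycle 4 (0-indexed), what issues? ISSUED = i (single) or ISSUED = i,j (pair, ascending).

  cy0 -> i0 (ld) RAW r7
  cy1 -> i1 (or) RAW r6
  cy2 -> i2/i3 (sub;ld) 2-wide
  cy3 -> i4 (sub) RAW r7
  cy4 -> i5 (ld) no-port MEM/MEM
  cy5 -> i6/i7 (ld;or) 2-wide
  cy6 -> i8/i9 (mulh;bne) 2-wide

ISSUED = 5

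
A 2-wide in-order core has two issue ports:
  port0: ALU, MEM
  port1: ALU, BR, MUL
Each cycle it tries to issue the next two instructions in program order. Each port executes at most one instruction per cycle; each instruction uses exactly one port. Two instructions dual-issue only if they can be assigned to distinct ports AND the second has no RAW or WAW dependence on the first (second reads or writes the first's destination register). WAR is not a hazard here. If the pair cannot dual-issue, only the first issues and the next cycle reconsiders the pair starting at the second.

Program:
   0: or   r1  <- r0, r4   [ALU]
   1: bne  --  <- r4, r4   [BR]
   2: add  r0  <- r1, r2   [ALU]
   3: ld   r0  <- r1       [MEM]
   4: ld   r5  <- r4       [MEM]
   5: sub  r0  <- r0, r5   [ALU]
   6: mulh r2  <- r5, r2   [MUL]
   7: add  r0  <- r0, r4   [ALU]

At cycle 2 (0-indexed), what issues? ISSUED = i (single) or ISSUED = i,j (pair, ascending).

  cy0 -> i0&i1 (or;bne) 2-wide
  cy1 -> i2 (add) WAW r0
  cy2 -> i3 (ld) no-port MEM/MEM
  cy3 -> i4 (ld) RAW r5
  cy4 -> i5&i6 (sub;mulh) 2-wide
  cy5 -> i7 (add) tail

ISSUED = 3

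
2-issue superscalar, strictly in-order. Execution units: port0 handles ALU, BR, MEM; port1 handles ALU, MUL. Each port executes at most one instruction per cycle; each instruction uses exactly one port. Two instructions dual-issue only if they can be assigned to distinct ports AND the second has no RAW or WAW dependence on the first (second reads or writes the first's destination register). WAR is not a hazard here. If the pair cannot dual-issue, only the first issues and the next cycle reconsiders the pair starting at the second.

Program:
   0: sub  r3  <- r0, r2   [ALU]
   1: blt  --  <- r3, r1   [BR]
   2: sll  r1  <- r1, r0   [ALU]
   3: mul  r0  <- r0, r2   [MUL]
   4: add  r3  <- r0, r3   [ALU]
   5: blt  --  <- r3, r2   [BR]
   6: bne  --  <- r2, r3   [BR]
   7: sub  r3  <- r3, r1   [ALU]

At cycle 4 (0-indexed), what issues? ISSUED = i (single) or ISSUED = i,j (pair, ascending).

  cy0 -> i0 (sub) RAW r3
  cy1 -> i1/i2 (blt sll) pair
  cy2 -> i3 (mul) RAW r0
  cy3 -> i4 (add) RAW r3
  cy4 -> i5 (blt) no-port BR/BR
  cy5 -> i6/i7 (bne sub) pair

ISSUED = 5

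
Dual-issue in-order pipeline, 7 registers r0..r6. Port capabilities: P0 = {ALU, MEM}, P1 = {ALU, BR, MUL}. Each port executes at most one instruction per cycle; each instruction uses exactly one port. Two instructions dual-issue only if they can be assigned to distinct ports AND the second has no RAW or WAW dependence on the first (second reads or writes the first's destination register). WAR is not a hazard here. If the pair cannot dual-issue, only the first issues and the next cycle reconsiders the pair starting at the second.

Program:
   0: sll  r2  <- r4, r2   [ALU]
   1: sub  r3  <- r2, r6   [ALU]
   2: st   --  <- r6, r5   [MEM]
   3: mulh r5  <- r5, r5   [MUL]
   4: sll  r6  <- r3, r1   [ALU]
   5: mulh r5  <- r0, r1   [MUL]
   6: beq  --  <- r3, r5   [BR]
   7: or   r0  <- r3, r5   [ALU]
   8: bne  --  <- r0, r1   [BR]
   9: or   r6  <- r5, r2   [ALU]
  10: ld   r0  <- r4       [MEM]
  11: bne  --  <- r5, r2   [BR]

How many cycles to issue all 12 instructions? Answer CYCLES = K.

#0 head=0: sll i0 RAW r2
#1 head=1: sub+st i1/i2 dual
#2 head=3: mulh+sll i3/i4 dual
#3 head=5: mulh i5 no-port MUL/BR
#4 head=6: beq+or i6/i7 dual
#5 head=8: bne+or i8/i9 dual
#6 head=10: ld+bne i10/i11 dual

CYCLES = 7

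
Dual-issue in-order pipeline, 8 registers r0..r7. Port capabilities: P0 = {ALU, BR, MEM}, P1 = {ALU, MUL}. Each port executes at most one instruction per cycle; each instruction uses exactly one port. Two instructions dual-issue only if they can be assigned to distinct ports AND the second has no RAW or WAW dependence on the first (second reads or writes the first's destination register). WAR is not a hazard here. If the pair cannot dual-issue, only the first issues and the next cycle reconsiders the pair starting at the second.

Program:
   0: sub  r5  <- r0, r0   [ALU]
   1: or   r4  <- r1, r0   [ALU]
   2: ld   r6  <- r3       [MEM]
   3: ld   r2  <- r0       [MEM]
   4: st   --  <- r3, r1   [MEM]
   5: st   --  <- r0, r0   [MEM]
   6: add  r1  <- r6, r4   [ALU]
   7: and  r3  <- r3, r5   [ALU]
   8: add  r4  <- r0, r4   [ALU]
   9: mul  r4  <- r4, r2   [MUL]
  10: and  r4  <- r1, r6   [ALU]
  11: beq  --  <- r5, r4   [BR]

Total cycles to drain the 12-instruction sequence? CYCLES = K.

t=0 i0/i1:sub.ALU/or.ALU ; dual
t=1 i2:ld.MEM ; no-port MEM/MEM
t=2 i3:ld.MEM ; no-port MEM/MEM
t=3 i4:st.MEM ; no-port MEM/MEM
t=4 i5/i6:st.MEM/add.ALU ; dual
t=5 i7/i8:and.ALU/add.ALU ; dual
t=6 i9:mul.MUL ; WAW r4
t=7 i10:and.ALU ; RAW r4
t=8 i11:beq.BR ; tail

CYCLES = 9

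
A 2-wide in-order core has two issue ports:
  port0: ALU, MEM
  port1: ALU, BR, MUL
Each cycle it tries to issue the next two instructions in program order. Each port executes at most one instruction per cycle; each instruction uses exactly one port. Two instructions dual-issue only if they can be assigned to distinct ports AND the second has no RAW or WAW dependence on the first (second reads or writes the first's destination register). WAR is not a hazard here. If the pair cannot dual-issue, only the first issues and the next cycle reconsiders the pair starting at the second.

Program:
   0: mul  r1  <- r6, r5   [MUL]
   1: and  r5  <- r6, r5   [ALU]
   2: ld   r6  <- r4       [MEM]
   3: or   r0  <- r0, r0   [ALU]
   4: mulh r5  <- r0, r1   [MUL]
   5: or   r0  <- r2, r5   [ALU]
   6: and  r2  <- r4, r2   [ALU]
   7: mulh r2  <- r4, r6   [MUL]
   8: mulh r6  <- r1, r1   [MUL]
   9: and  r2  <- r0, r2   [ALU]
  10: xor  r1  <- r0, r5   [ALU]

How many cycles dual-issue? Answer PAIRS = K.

PAIRS = 4

0. mul.MUL;and.ALU @i0/i1  | 2-wide
1. ld.MEM;or.ALU @i2/i3  | 2-wide
2. mulh.MUL @i4  | RAW r5
3. or.ALU;and.ALU @i5/i6  | 2-wide
4. mulh.MUL @i7  | no-port MUL/MUL
5. mulh.MUL;and.ALU @i8/i9  | 2-wide
6. xor.ALU @i10  | tail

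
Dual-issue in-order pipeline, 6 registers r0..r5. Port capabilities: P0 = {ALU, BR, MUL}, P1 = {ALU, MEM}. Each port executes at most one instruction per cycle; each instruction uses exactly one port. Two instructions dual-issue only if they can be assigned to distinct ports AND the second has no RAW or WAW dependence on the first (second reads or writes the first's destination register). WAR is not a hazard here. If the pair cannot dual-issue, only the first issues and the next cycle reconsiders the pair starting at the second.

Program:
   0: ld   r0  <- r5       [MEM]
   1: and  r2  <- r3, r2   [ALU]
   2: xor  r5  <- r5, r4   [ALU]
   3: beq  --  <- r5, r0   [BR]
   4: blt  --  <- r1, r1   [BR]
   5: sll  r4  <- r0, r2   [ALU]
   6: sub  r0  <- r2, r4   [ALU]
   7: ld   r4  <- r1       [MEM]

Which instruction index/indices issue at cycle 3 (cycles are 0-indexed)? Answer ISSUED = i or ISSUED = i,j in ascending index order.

t=0 i0,i1:ld.MEM/and.ALU ; 2-wide
t=1 i2:xor.ALU ; RAW r5
t=2 i3:beq.BR ; no-port BR/BR
t=3 i4,i5:blt.BR/sll.ALU ; 2-wide
t=4 i6,i7:sub.ALU/ld.MEM ; 2-wide

ISSUED = 4,5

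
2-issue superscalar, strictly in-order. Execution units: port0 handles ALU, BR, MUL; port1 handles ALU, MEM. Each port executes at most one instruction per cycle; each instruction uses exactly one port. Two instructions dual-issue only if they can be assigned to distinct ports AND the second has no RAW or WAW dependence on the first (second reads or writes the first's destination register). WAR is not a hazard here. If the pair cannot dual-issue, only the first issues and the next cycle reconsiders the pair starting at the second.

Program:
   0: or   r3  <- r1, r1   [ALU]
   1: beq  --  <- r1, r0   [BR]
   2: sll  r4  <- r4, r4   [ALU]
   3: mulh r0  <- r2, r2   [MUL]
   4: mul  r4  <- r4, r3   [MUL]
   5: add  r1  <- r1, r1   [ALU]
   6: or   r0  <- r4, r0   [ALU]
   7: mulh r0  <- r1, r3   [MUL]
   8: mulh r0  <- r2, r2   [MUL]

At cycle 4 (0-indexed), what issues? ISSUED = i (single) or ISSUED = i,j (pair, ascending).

[0] i0,i1  or;beq  -- 2-wide
[1] i2,i3  sll;mulh  -- 2-wide
[2] i4,i5  mul;add  -- 2-wide
[3] i6  or  -- WAW r0
[4] i7  mulh  -- no-port MUL/MUL
[5] i8  mulh  -- tail

ISSUED = 7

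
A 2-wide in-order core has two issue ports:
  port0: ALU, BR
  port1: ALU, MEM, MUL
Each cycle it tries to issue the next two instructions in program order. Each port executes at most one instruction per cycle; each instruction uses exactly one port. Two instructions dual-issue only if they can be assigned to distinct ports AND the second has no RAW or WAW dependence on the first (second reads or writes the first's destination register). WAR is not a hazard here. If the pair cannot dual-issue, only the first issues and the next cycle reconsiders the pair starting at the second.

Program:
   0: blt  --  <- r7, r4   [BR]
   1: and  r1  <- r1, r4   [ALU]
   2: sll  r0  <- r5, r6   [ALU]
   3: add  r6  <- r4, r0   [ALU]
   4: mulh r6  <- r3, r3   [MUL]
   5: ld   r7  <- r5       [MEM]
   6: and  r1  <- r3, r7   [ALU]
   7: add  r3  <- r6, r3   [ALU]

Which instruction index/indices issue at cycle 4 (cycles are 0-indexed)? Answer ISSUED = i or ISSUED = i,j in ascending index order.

ISSUED = 5

c0: i0,i1 blt and  2-wide
c1: i2 sll  RAW r0
c2: i3 add  WAW r6
c3: i4 mulh  no-port MUL/MEM
c4: i5 ld  RAW r7
c5: i6,i7 and add  2-wide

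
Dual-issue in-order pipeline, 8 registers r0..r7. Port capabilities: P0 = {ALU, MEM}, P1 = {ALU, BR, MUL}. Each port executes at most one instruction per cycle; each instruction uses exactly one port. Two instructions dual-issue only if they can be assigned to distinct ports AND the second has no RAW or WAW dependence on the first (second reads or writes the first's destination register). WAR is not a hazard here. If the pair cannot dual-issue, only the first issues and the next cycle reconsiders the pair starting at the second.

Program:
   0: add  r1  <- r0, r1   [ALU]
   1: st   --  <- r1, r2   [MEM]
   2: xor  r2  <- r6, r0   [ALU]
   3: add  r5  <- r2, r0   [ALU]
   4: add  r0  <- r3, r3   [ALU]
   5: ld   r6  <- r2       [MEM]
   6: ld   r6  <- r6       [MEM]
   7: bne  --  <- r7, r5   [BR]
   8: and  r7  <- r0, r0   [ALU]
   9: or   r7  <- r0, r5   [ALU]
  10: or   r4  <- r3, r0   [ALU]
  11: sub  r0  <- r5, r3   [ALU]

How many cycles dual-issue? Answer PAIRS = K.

PAIRS = 4

t=0 i0:add ; RAW r1
t=1 i1&i2:st xor ; dual
t=2 i3&i4:add add ; dual
t=3 i5:ld ; no-port MEM/MEM
t=4 i6&i7:ld bne ; dual
t=5 i8:and ; WAW r7
t=6 i9&i10:or or ; dual
t=7 i11:sub ; tail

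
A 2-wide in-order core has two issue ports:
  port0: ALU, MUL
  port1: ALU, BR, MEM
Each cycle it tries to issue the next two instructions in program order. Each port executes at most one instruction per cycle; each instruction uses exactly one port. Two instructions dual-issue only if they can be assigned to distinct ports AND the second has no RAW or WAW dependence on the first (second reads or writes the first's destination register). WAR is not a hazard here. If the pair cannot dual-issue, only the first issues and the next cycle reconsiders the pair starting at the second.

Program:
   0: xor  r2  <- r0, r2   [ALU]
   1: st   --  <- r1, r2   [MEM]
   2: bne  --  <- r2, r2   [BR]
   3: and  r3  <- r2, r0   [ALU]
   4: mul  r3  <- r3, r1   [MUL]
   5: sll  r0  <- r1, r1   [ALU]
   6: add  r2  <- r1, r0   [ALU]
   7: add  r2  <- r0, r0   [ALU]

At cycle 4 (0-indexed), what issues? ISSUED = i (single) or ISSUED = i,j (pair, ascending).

ISSUED = 6

0. xor @i0  | RAW r2
1. st @i1  | no-port MEM/BR
2. bne/and @i2+i3  | pair
3. mul/sll @i4+i5  | pair
4. add @i6  | WAW r2
5. add @i7  | tail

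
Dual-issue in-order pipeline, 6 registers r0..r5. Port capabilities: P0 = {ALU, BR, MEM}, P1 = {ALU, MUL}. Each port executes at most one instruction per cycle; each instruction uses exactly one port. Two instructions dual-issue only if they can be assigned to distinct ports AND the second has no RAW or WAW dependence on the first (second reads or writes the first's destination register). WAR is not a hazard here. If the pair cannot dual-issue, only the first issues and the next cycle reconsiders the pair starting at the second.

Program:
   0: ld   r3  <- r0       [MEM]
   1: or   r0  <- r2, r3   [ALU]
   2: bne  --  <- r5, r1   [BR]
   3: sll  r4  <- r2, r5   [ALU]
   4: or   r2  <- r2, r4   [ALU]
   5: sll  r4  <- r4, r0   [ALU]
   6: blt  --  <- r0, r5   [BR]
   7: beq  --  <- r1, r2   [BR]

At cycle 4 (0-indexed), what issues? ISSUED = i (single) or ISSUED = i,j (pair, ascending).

t=0 i0:ld.MEM ; RAW r3
t=1 i1,i2:or.ALU+bne.BR ; pair
t=2 i3:sll.ALU ; RAW r4
t=3 i4,i5:or.ALU+sll.ALU ; pair
t=4 i6:blt.BR ; no-port BR/BR
t=5 i7:beq.BR ; tail

ISSUED = 6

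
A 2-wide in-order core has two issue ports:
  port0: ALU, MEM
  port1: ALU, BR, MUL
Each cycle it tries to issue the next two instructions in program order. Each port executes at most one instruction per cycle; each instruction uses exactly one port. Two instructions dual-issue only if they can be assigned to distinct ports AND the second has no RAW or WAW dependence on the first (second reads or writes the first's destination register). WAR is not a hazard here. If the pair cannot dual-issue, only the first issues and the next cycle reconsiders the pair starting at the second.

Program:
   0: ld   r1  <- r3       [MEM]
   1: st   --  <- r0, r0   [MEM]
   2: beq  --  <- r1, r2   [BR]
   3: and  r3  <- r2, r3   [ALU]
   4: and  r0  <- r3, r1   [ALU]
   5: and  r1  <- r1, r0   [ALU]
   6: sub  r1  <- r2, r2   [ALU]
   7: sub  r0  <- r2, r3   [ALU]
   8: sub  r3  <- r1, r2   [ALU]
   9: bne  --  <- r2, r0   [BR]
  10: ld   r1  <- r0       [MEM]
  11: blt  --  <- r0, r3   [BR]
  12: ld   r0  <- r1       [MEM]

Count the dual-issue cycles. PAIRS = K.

PAIRS = 4

c0: i0 ld.MEM  no-port MEM/MEM
c1: i1+i2 st.MEM beq.BR  dual
c2: i3 and.ALU  RAW r3
c3: i4 and.ALU  RAW r0
c4: i5 and.ALU  WAW r1
c5: i6+i7 sub.ALU sub.ALU  dual
c6: i8+i9 sub.ALU bne.BR  dual
c7: i10+i11 ld.MEM blt.BR  dual
c8: i12 ld.MEM  tail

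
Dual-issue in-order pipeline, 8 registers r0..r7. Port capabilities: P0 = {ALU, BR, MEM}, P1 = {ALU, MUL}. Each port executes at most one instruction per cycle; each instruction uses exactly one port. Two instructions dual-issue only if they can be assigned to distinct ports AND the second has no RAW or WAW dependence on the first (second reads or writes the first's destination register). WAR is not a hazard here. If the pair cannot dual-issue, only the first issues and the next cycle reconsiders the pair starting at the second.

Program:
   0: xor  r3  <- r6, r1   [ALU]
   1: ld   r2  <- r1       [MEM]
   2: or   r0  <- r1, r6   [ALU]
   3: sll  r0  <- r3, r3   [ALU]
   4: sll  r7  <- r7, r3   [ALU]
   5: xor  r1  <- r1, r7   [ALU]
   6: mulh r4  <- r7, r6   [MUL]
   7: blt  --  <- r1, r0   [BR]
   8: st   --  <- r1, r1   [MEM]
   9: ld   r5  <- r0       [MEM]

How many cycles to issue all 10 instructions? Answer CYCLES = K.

CYCLES = 7

#0 head=0: xor/ld i0&i1 2-wide
#1 head=2: or i2 WAW r0
#2 head=3: sll/sll i3&i4 2-wide
#3 head=5: xor/mulh i5&i6 2-wide
#4 head=7: blt i7 no-port BR/MEM
#5 head=8: st i8 no-port MEM/MEM
#6 head=9: ld i9 tail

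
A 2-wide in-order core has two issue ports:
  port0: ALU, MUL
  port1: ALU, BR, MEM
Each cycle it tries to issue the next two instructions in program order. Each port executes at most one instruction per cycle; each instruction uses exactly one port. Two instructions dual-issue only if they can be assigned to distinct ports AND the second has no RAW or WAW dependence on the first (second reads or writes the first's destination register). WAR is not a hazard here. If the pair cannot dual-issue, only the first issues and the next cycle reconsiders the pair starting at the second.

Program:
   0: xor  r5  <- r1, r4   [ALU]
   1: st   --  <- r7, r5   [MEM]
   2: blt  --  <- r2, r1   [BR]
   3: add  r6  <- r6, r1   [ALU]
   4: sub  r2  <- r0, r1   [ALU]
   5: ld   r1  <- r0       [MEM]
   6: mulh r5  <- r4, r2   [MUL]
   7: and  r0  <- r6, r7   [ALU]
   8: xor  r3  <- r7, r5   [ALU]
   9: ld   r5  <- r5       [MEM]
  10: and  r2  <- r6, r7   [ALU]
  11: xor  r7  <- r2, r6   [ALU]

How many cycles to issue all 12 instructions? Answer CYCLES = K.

CYCLES = 8

[0] i0  xor  -- RAW r5
[1] i1  st  -- no-port MEM/BR
[2] i2,i3  blt;add  -- dual
[3] i4,i5  sub;ld  -- dual
[4] i6,i7  mulh;and  -- dual
[5] i8,i9  xor;ld  -- dual
[6] i10  and  -- RAW r2
[7] i11  xor  -- tail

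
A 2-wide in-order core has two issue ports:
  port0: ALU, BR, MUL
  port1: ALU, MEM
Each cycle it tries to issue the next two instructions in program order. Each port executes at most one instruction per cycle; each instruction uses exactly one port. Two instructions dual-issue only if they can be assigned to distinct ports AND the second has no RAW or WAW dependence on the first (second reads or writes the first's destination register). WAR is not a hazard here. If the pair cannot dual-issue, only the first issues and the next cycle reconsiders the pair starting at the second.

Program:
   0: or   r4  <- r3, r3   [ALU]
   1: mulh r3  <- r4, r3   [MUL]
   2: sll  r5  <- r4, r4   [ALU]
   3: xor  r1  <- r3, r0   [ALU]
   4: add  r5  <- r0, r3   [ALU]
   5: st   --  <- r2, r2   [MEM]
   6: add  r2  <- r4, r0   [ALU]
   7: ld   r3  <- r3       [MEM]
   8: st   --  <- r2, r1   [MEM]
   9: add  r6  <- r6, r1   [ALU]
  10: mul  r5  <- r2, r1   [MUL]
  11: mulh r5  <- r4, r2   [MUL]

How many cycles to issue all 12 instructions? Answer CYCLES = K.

CYCLES = 8

0. or @i0  | RAW r4
1. mulh/sll @i1,i2  | pair
2. xor/add @i3,i4  | pair
3. st/add @i5,i6  | pair
4. ld @i7  | no-port MEM/MEM
5. st/add @i8,i9  | pair
6. mul @i10  | no-port MUL/MUL
7. mulh @i11  | tail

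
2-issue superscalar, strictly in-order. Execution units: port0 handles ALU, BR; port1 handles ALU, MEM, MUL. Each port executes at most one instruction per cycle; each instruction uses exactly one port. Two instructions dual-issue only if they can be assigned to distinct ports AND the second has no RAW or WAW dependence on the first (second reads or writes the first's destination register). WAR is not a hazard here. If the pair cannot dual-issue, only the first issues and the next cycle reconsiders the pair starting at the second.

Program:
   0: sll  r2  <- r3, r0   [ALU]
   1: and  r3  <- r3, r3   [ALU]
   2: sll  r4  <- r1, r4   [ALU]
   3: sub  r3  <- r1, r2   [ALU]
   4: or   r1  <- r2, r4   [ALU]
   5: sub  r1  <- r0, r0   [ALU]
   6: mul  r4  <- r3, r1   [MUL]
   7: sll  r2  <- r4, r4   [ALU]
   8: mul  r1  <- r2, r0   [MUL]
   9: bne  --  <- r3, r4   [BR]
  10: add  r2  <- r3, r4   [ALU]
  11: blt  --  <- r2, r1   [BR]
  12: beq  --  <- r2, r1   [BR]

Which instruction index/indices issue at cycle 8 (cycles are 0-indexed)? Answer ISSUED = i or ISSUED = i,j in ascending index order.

ISSUED = 11

c0: i0,i1 sll.ALU and.ALU  2-wide
c1: i2,i3 sll.ALU sub.ALU  2-wide
c2: i4 or.ALU  WAW r1
c3: i5 sub.ALU  RAW r1
c4: i6 mul.MUL  RAW r4
c5: i7 sll.ALU  RAW r2
c6: i8,i9 mul.MUL bne.BR  2-wide
c7: i10 add.ALU  RAW r2
c8: i11 blt.BR  no-port BR/BR
c9: i12 beq.BR  tail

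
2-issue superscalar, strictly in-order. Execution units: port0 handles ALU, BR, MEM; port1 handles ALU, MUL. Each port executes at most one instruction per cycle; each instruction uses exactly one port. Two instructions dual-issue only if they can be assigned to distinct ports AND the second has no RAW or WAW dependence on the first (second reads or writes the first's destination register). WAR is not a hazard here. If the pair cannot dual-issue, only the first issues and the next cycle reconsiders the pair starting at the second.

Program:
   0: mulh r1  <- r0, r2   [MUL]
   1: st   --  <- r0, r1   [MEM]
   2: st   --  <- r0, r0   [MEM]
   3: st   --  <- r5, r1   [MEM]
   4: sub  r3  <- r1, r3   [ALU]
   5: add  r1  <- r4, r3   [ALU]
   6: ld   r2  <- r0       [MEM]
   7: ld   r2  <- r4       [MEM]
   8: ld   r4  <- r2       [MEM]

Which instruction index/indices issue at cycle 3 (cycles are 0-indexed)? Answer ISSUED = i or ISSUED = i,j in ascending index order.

ISSUED = 3,4

  cy0 -> i0 (mulh) RAW r1
  cy1 -> i1 (st) no-port MEM/MEM
  cy2 -> i2 (st) no-port MEM/MEM
  cy3 -> i3&i4 (st sub) dual
  cy4 -> i5&i6 (add ld) dual
  cy5 -> i7 (ld) no-port MEM/MEM
  cy6 -> i8 (ld) tail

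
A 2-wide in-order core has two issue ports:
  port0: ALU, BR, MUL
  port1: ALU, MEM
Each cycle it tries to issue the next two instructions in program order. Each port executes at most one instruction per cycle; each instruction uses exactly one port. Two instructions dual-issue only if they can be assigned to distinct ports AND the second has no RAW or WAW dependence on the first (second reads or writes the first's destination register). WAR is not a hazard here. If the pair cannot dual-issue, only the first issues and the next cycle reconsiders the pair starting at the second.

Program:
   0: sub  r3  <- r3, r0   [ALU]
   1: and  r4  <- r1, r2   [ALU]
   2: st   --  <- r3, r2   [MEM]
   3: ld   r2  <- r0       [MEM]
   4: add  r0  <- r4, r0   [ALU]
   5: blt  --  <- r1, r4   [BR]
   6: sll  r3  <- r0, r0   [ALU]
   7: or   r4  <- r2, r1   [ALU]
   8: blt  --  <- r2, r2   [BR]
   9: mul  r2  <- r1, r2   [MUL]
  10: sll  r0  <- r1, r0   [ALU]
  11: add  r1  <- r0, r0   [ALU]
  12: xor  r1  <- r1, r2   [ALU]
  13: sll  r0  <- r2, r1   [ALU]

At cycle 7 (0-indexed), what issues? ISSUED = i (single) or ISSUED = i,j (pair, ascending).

ISSUED = 12

c0: i0/i1 sub/and  pair
c1: i2 st  no-port MEM/MEM
c2: i3/i4 ld/add  pair
c3: i5/i6 blt/sll  pair
c4: i7/i8 or/blt  pair
c5: i9/i10 mul/sll  pair
c6: i11 add  RAW+WAW r1
c7: i12 xor  RAW r1
c8: i13 sll  tail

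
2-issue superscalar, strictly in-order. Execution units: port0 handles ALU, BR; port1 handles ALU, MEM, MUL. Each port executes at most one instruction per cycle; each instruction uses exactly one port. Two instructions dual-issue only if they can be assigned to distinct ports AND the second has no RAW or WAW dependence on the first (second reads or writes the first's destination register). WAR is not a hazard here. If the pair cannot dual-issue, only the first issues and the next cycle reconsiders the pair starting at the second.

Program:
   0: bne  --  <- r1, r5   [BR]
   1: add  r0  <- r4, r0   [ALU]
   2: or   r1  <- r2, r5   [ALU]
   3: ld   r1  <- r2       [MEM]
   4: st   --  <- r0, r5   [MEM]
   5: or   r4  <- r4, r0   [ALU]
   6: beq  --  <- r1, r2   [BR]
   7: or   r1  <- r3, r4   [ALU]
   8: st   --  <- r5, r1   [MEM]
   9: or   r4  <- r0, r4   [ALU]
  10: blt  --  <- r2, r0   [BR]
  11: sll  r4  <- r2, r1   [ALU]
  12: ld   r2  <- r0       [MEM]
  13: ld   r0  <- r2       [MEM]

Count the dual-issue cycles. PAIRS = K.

[0] i0+i1  bne.BR add.ALU  -- 2-wide
[1] i2  or.ALU  -- WAW r1
[2] i3  ld.MEM  -- no-port MEM/MEM
[3] i4+i5  st.MEM or.ALU  -- 2-wide
[4] i6+i7  beq.BR or.ALU  -- 2-wide
[5] i8+i9  st.MEM or.ALU  -- 2-wide
[6] i10+i11  blt.BR sll.ALU  -- 2-wide
[7] i12  ld.MEM  -- no-port MEM/MEM
[8] i13  ld.MEM  -- tail

PAIRS = 5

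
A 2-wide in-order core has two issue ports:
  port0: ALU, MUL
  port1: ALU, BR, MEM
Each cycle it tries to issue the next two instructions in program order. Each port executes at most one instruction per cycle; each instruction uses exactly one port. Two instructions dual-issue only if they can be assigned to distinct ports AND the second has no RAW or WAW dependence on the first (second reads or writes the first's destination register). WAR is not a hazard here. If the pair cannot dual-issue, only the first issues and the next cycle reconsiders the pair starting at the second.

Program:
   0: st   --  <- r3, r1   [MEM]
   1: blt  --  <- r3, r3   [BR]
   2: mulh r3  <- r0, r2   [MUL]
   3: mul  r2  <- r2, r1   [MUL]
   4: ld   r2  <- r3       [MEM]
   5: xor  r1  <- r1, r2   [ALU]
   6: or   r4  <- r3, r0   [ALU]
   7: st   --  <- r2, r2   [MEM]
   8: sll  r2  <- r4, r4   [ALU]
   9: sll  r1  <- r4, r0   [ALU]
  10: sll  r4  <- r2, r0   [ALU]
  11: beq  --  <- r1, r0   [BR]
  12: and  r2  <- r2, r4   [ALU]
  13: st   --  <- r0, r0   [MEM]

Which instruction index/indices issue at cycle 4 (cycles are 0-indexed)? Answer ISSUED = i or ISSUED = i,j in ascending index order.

#0 head=0: st.MEM i0 no-port MEM/BR
#1 head=1: blt.BR;mulh.MUL i1/i2 pair
#2 head=3: mul.MUL i3 WAW r2
#3 head=4: ld.MEM i4 RAW r2
#4 head=5: xor.ALU;or.ALU i5/i6 pair
#5 head=7: st.MEM;sll.ALU i7/i8 pair
#6 head=9: sll.ALU;sll.ALU i9/i10 pair
#7 head=11: beq.BR;and.ALU i11/i12 pair
#8 head=13: st.MEM i13 tail

ISSUED = 5,6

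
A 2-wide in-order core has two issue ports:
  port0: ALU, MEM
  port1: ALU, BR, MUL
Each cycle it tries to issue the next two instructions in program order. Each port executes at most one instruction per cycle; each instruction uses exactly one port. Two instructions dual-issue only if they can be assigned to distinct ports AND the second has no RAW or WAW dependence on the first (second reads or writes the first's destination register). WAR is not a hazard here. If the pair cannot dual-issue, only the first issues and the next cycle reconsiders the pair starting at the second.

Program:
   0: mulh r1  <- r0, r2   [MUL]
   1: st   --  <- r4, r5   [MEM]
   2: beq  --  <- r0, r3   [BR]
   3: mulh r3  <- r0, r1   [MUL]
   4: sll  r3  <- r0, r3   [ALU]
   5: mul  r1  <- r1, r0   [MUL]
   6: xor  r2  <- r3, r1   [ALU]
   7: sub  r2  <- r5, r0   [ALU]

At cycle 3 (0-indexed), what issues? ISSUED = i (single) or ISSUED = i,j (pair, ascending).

ISSUED = 4,5

#0 head=0: mulh/st i0+i1 2-wide
#1 head=2: beq i2 no-port BR/MUL
#2 head=3: mulh i3 RAW+WAW r3
#3 head=4: sll/mul i4+i5 2-wide
#4 head=6: xor i6 WAW r2
#5 head=7: sub i7 tail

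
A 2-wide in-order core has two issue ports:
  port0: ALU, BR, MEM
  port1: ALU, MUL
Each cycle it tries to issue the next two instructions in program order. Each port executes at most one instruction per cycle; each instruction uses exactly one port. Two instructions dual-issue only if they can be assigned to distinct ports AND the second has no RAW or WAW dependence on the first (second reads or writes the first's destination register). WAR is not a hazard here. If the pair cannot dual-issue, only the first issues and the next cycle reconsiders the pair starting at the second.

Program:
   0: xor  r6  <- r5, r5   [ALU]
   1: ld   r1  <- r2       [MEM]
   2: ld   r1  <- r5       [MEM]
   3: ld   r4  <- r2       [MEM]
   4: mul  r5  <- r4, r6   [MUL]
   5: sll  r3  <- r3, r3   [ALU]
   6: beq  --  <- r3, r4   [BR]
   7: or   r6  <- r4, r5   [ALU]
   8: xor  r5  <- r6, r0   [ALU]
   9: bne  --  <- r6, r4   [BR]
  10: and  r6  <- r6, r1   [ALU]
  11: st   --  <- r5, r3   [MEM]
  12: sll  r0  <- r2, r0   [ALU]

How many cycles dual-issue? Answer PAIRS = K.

#0 head=0: xor/ld i0,i1 2-wide
#1 head=2: ld i2 no-port MEM/MEM
#2 head=3: ld i3 RAW r4
#3 head=4: mul/sll i4,i5 2-wide
#4 head=6: beq/or i6,i7 2-wide
#5 head=8: xor/bne i8,i9 2-wide
#6 head=10: and/st i10,i11 2-wide
#7 head=12: sll i12 tail

PAIRS = 5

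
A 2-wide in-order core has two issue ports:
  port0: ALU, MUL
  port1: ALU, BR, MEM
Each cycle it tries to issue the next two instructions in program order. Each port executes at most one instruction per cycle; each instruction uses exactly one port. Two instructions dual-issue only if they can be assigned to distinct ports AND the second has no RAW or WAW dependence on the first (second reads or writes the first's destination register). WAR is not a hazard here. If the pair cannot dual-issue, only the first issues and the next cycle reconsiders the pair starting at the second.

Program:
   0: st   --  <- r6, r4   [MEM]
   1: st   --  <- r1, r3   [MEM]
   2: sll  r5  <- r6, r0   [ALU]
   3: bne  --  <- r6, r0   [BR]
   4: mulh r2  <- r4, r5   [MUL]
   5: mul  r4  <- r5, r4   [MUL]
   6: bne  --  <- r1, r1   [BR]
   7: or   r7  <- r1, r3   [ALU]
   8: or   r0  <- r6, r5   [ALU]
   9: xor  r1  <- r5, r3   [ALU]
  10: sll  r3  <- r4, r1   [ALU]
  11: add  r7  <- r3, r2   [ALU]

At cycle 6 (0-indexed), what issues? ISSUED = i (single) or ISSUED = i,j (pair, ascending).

[0] i0  st.MEM  -- no-port MEM/MEM
[1] i1/i2  st.MEM;sll.ALU  -- pair
[2] i3/i4  bne.BR;mulh.MUL  -- pair
[3] i5/i6  mul.MUL;bne.BR  -- pair
[4] i7/i8  or.ALU;or.ALU  -- pair
[5] i9  xor.ALU  -- RAW r1
[6] i10  sll.ALU  -- RAW r3
[7] i11  add.ALU  -- tail

ISSUED = 10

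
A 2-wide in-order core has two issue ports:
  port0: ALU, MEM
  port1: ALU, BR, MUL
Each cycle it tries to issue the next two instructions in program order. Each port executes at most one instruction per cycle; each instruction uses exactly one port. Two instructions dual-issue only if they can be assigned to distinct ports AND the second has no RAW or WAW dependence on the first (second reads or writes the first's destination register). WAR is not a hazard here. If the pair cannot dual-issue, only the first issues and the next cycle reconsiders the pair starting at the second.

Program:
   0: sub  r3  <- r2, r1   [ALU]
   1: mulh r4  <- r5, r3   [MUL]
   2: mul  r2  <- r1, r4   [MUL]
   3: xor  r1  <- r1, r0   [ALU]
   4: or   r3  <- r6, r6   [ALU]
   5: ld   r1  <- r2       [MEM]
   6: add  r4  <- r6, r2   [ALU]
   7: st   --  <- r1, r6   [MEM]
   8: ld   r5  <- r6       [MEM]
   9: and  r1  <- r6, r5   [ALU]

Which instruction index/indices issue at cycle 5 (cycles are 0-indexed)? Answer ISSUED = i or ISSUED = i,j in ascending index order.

ISSUED = 8

c0: i0 sub.ALU  RAW r3
c1: i1 mulh.MUL  no-port MUL/MUL
c2: i2/i3 mul.MUL;xor.ALU  dual
c3: i4/i5 or.ALU;ld.MEM  dual
c4: i6/i7 add.ALU;st.MEM  dual
c5: i8 ld.MEM  RAW r5
c6: i9 and.ALU  tail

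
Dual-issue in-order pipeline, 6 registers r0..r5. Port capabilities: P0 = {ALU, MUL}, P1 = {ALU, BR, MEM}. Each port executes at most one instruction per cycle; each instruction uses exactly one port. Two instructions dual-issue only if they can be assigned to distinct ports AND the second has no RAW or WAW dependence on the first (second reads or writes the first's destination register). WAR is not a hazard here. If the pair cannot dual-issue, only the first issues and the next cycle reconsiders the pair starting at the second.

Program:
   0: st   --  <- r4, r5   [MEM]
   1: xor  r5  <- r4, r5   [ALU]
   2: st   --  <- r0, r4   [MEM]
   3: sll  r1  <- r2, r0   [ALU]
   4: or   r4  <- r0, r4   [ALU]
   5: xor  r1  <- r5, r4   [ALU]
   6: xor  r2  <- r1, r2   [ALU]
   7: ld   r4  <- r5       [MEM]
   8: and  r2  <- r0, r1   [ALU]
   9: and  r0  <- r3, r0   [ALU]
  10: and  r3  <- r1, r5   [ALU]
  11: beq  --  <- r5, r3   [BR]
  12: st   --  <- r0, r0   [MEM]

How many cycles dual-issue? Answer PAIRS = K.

PAIRS = 4

#0 head=0: st;xor i0,i1 2-wide
#1 head=2: st;sll i2,i3 2-wide
#2 head=4: or i4 RAW r4
#3 head=5: xor i5 RAW r1
#4 head=6: xor;ld i6,i7 2-wide
#5 head=8: and;and i8,i9 2-wide
#6 head=10: and i10 RAW r3
#7 head=11: beq i11 no-port BR/MEM
#8 head=12: st i12 tail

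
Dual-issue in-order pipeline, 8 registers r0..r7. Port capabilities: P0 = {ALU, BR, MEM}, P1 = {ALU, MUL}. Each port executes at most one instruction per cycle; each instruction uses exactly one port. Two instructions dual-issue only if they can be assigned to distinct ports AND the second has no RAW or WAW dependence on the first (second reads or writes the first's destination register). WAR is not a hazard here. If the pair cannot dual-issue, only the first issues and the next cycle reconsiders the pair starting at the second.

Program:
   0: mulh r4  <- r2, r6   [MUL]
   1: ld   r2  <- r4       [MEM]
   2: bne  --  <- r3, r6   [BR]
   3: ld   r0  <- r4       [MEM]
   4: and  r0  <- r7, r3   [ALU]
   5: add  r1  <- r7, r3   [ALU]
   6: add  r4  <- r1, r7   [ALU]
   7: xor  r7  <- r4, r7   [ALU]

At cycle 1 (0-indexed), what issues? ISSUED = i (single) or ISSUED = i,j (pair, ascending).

ISSUED = 1

c0: i0 mulh.MUL  RAW r4
c1: i1 ld.MEM  no-port MEM/BR
c2: i2 bne.BR  no-port BR/MEM
c3: i3 ld.MEM  WAW r0
c4: i4&i5 and.ALU;add.ALU  2-wide
c5: i6 add.ALU  RAW r4
c6: i7 xor.ALU  tail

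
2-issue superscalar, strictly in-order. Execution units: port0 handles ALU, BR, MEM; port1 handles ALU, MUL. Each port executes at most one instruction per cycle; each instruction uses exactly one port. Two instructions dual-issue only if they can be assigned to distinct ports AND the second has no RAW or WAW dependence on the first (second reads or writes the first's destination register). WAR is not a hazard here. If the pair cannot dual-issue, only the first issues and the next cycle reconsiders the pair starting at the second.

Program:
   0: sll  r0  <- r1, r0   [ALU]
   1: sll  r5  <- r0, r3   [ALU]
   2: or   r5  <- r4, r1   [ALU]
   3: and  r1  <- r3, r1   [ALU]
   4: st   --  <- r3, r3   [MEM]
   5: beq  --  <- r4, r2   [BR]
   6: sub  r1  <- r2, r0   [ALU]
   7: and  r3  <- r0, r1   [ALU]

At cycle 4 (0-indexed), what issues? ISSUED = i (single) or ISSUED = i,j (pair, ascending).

ISSUED = 5,6

  cy0 -> i0 (sll) RAW r0
  cy1 -> i1 (sll) WAW r5
  cy2 -> i2+i3 (or and) pair
  cy3 -> i4 (st) no-port MEM/BR
  cy4 -> i5+i6 (beq sub) pair
  cy5 -> i7 (and) tail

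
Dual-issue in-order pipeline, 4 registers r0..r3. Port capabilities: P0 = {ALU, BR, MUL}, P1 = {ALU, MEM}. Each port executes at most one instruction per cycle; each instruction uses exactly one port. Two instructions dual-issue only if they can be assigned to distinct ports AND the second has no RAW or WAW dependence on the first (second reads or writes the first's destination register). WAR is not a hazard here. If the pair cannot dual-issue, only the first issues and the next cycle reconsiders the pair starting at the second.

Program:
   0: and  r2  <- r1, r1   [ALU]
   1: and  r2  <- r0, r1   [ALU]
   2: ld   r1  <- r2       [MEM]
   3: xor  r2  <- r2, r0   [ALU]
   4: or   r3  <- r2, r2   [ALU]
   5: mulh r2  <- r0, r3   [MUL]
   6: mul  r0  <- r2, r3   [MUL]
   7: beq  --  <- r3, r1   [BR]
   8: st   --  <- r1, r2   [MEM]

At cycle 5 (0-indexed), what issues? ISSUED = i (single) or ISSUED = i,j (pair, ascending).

[0] i0  and  -- WAW r2
[1] i1  and  -- RAW r2
[2] i2,i3  ld/xor  -- pair
[3] i4  or  -- RAW r3
[4] i5  mulh  -- no-port MUL/MUL
[5] i6  mul  -- no-port MUL/BR
[6] i7,i8  beq/st  -- pair

ISSUED = 6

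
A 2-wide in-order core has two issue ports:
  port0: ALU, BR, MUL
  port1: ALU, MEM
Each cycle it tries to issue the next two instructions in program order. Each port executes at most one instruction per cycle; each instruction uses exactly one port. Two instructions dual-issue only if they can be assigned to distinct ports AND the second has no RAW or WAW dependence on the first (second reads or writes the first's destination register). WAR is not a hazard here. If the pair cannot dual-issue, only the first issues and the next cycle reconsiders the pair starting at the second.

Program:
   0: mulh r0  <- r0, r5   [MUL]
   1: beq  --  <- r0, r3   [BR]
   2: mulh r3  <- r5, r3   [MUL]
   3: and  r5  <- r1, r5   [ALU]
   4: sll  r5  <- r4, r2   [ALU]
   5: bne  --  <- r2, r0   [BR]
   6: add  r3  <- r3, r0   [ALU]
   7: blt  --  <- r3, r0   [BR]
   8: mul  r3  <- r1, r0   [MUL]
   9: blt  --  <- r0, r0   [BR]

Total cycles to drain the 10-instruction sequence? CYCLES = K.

CYCLES = 8

0. mulh.MUL @i0  | no-port MUL/BR
1. beq.BR @i1  | no-port BR/MUL
2. mulh.MUL and.ALU @i2/i3  | 2-wide
3. sll.ALU bne.BR @i4/i5  | 2-wide
4. add.ALU @i6  | RAW r3
5. blt.BR @i7  | no-port BR/MUL
6. mul.MUL @i8  | no-port MUL/BR
7. blt.BR @i9  | tail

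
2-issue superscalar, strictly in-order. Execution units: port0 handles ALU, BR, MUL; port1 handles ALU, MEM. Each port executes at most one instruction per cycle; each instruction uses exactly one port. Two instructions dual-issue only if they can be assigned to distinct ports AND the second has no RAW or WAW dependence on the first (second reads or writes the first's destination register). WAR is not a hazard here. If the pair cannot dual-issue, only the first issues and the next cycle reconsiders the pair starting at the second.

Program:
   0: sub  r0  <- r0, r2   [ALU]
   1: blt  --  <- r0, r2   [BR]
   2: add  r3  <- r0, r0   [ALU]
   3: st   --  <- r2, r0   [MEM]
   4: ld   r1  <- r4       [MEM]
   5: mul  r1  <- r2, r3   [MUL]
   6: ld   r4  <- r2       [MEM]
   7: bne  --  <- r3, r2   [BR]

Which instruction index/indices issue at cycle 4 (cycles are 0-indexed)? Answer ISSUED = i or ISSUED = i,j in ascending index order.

ISSUED = 5,6

[0] i0  sub  -- RAW r0
[1] i1/i2  blt+add  -- 2-wide
[2] i3  st  -- no-port MEM/MEM
[3] i4  ld  -- WAW r1
[4] i5/i6  mul+ld  -- 2-wide
[5] i7  bne  -- tail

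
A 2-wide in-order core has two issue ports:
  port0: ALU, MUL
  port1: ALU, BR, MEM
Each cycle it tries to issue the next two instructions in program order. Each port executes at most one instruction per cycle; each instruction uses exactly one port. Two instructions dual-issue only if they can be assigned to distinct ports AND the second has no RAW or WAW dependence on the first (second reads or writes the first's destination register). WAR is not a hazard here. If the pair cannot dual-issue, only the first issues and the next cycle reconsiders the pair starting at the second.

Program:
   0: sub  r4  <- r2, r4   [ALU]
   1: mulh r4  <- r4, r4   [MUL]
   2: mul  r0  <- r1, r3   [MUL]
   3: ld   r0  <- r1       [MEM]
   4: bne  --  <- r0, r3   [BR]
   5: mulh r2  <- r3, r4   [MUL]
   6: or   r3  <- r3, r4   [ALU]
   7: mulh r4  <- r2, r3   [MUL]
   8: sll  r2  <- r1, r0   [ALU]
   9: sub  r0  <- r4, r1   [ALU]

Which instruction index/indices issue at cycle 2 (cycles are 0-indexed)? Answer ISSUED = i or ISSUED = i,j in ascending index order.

ISSUED = 2

#0 head=0: sub i0 RAW+WAW r4
#1 head=1: mulh i1 no-port MUL/MUL
#2 head=2: mul i2 WAW r0
#3 head=3: ld i3 no-port MEM/BR
#4 head=4: bne+mulh i4&i5 dual
#5 head=6: or i6 RAW r3
#6 head=7: mulh+sll i7&i8 dual
#7 head=9: sub i9 tail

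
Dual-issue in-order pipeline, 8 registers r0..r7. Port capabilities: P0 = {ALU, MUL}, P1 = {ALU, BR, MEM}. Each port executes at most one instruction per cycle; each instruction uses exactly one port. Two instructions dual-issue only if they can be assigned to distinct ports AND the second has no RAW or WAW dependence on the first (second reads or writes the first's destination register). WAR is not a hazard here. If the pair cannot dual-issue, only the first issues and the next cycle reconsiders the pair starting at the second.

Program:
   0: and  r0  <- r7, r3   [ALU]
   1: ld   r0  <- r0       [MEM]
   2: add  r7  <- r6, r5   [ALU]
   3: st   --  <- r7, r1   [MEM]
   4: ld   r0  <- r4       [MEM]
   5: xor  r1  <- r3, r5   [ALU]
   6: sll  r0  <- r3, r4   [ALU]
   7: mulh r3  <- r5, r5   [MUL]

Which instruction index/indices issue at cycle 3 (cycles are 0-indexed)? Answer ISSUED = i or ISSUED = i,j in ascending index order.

ISSUED = 4,5

#0 head=0: and i0 RAW+WAW r0
#1 head=1: ld+add i1,i2 2-wide
#2 head=3: st i3 no-port MEM/MEM
#3 head=4: ld+xor i4,i5 2-wide
#4 head=6: sll+mulh i6,i7 2-wide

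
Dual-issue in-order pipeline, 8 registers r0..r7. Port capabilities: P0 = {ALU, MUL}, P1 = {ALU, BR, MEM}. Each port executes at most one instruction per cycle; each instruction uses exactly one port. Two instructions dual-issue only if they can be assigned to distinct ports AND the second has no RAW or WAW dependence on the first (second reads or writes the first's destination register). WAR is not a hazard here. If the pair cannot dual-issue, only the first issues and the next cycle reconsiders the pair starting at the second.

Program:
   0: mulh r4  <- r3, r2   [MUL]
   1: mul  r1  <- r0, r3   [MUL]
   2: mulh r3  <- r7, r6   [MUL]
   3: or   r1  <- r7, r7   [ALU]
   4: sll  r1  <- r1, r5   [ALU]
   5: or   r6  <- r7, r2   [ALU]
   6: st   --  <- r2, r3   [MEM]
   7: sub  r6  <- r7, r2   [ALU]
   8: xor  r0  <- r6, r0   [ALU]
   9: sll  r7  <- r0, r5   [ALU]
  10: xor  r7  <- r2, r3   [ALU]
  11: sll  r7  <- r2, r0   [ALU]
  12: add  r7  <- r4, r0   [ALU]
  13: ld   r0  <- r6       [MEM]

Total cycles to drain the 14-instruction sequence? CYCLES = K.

c0: i0 mulh  no-port MUL/MUL
c1: i1 mul  no-port MUL/MUL
c2: i2+i3 mulh+or  dual
c3: i4+i5 sll+or  dual
c4: i6+i7 st+sub  dual
c5: i8 xor  RAW r0
c6: i9 sll  WAW r7
c7: i10 xor  WAW r7
c8: i11 sll  WAW r7
c9: i12+i13 add+ld  dual

CYCLES = 10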